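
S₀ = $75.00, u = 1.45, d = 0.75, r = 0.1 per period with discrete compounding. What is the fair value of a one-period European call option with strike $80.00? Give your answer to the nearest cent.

$13.07

Risk-neutral probability p = (1 + 0.1 − 0.75)/(1.45 − 0.75) = 0.3500/0.7000 = 0.5000
Terminal stock prices: S_u = 108.8, S_d = 56.25
Terminal payoffs (S − K): max(28.75, 0) = 28.75, max(-23.75, 0) = 0
Node 0 (S = 75): V_0 = 1/1.1·[0.5000·28.7500 + 0.5000·0.0000] = 13.0682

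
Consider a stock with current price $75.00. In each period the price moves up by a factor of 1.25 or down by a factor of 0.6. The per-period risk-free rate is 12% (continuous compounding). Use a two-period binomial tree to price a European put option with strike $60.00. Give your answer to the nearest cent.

$1.82

Risk-neutral probability p = (e^0.12 − 0.6)/(1.25 − 0.6) = 0.5275/0.6500 = 0.8115
Terminal stock prices: S_uu = 117.2, S_ud = 56.25, S_dd = 27
Terminal payoffs (K − S): max(-57.19, 0) = 0, max(3.75, 0) = 3.75, max(33, 0) = 33
Node u (S = 93.75): V_u = e^(−0.12)·[0.8115·0.0000 + 0.1885·3.7500] = 0.6268
Node d (S = 45): V_d = e^(−0.12)·[0.8115·3.7500 + 0.1885·33.0000] = 8.2152
Node 0 (S = 75): V_0 = e^(−0.12)·[0.8115·0.6268 + 0.1885·8.2152] = 1.8244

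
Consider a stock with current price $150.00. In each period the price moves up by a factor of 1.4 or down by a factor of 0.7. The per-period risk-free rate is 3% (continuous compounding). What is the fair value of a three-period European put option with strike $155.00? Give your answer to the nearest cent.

Risk-neutral probability p = (e^0.03 − 0.7)/(1.4 − 0.7) = 0.3305/0.7000 = 0.4721
Terminal stock prices: S_uuu = 411.6, S_uud = 205.8, S_udd = 102.9, S_ddd = 51.45
Terminal payoffs (K − S): max(-256.6, 0) = 0, max(-50.8, 0) = 0, max(52.1, 0) = 52.1, max(103.6, 0) = 103.6
Node uu (S = 294): V_uu = e^(−0.03)·[0.4721·0.0000 + 0.5279·0.0000] = 0.0000
Node ud (S = 147): V_ud = e^(−0.03)·[0.4721·0.0000 + 0.5279·52.1000] = 26.6919
Node dd (S = 73.5): V_dd = e^(−0.03)·[0.4721·52.1000 + 0.5279·103.5500] = 76.9191
Node u (S = 210): V_u = e^(−0.03)·[0.4721·0.0000 + 0.5279·26.6919] = 13.6748
Node d (S = 105): V_d = e^(−0.03)·[0.4721·26.6919 + 0.5279·76.9191] = 51.6354
Node 0 (S = 150): V_0 = e^(−0.03)·[0.4721·13.6748 + 0.5279·51.6354] = 32.7186

$32.72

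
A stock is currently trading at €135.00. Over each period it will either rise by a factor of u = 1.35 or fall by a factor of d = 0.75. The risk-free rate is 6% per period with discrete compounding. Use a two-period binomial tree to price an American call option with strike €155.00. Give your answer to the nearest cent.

€21.63

Risk-neutral probability p = (1 + 0.06 − 0.75)/(1.35 − 0.75) = 0.3100/0.6000 = 0.5167
Terminal stock prices: S_uu = 246, S_ud = 136.7, S_dd = 75.94
Terminal payoffs (S − K): max(91.04, 0) = 91.04, max(-18.31, 0) = 0, max(-79.06, 0) = 0
Node u (S = 182.2): continuation = 1/1.06·[0.5167·91.0375 + 0.4833·0.0000] = 44.3736; exercise value = 27.2500 ≤ continuation, so V_u = 44.3736
Node d (S = 101.2): continuation = 1/1.06·[0.5167·0.0000 + 0.4833·0.0000] = 0.0000; exercise value = 0.0000 ≤ continuation, so V_d = 0.0000
Node 0 (S = 135): continuation = 1/1.06·[0.5167·44.3736 + 0.4833·0.0000] = 21.6287; exercise value = 0.0000 ≤ continuation, so V_0 = 21.6287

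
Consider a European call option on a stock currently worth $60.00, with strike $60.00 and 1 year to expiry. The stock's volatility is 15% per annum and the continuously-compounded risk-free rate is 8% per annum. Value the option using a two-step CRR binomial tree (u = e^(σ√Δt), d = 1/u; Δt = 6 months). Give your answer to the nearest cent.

CRR parameters: u = e^(σ√Δt) = e^(0.15·√0.5) = 1.1119, d = 1/u = 0.8994
Per-period rate: rΔt = 0.08·0.5 = 0.04, so R = e^0.04 = 1.0408
Risk-neutral probability p = (e^0.04 − 0.8994)/(1.1119 − 0.8994) = 0.1414/0.2125 = 0.6655
Terminal stock prices: S_uu = 74.18, S_ud = 60, S_dd = 48.53
Terminal payoffs (S − K): max(14.18, 0) = 14.18, max(0, 0) = 0, max(-11.47, 0) = 0
Node u (S = 66.71): V_u = e^(−0.04)·[0.6655·14.1787 + 0.3345·0.0000] = 9.0664
Node d (S = 53.96): V_d = e^(−0.04)·[0.6655·0.0000 + 0.3345·0.0000] = 0.0000
Node 0 (S = 60): V_0 = e^(−0.04)·[0.6655·9.0664 + 0.3345·0.0000] = 5.7974

$5.80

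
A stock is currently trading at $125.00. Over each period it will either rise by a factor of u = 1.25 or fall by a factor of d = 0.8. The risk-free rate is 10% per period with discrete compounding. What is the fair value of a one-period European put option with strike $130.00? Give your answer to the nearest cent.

Risk-neutral probability p = (1 + 0.1 − 0.8)/(1.25 − 0.8) = 0.3000/0.4500 = 0.6667
Terminal stock prices: S_u = 156.2, S_d = 100
Terminal payoffs (K − S): max(-26.25, 0) = 0, max(30, 0) = 30
Node 0 (S = 125): V_0 = 1/1.1·[0.6667·0.0000 + 0.3333·30.0000] = 9.0909

$9.09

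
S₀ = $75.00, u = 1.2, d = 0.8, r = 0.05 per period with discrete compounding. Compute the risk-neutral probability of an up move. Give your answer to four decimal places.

p = 0.6250

Risk-neutral probability p = (1 + 0.05 − 0.8)/(1.2 − 0.8) = 0.2500/0.4000 = 0.6250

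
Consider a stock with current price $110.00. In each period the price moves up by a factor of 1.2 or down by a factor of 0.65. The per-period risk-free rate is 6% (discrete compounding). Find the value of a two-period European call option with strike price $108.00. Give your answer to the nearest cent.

$24.93

Risk-neutral probability p = (1 + 0.06 − 0.65)/(1.2 − 0.65) = 0.4100/0.5500 = 0.7455
Terminal stock prices: S_uu = 158.4, S_ud = 85.8, S_dd = 46.48
Terminal payoffs (S − K): max(50.4, 0) = 50.4, max(-22.2, 0) = 0, max(-61.52, 0) = 0
Node u (S = 132): V_u = 1/1.06·[0.7455·50.4000 + 0.2545·0.0000] = 35.4443
Node d (S = 71.5): V_d = 1/1.06·[0.7455·0.0000 + 0.2545·0.0000] = 0.0000
Node 0 (S = 110): V_0 = 1/1.06·[0.7455·35.4443 + 0.2545·0.0000] = 24.9265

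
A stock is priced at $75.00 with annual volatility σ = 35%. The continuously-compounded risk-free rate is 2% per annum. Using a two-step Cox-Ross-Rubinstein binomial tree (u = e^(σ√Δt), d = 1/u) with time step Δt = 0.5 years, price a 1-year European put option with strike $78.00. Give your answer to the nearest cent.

$10.74

CRR parameters: u = e^(σ√Δt) = e^(0.35·√0.5) = 1.2808, d = 1/u = 0.7808
Per-period rate: rΔt = 0.02·0.5 = 0.01, so R = e^0.01 = 1.0101
Risk-neutral probability p = (e^0.01 − 0.7808)/(1.2808 − 0.7808) = 0.2293/0.5000 = 0.4585
Terminal stock prices: S_uu = 123, S_ud = 75, S_dd = 45.72
Terminal payoffs (K − S): max(-45.03, 0) = 0, max(3, 0) = 3, max(32.28, 0) = 32.28
Node u (S = 96.06): V_u = e^(−0.01)·[0.4585·0.0000 + 0.5415·3.0000] = 1.6082
Node d (S = 58.56): V_d = e^(−0.01)·[0.4585·3.0000 + 0.5415·32.2810] = 18.6669
Node 0 (S = 75): V_0 = e^(−0.01)·[0.4585·1.6082 + 0.5415·18.6669] = 10.7369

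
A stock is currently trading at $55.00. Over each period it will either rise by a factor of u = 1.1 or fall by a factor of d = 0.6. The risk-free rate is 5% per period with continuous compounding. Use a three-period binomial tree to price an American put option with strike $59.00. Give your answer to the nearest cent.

Risk-neutral probability p = (e^0.05 − 0.6)/(1.1 − 0.6) = 0.4513/0.5000 = 0.9025
Terminal stock prices: S_uuu = 73.21, S_uud = 39.93, S_udd = 21.78, S_ddd = 11.88
Terminal payoffs (K − S): max(-14.21, 0) = 0, max(19.07, 0) = 19.07, max(37.22, 0) = 37.22, max(47.12, 0) = 47.12
Node uu (S = 66.55): continuation = e^(−0.05)·[0.9025·0.0000 + 0.0975·19.0700] = 1.7679; exercise value = 0.0000 ≤ continuation, so V_uu = 1.7679
Node ud (S = 36.3): continuation = e^(−0.05)·[0.9025·19.0700 + 0.0975·37.2200] = 19.8225; exercise value = 22.7000 > continuation, so V_ud = 22.7000 (exercise)
Node dd (S = 19.8): continuation = e^(−0.05)·[0.9025·37.2200 + 0.0975·47.1200] = 36.3225; exercise value = 39.2000 > continuation, so V_dd = 39.2000 (exercise)
Node u (S = 60.5): continuation = e^(−0.05)·[0.9025·1.7679 + 0.0975·22.7000] = 3.6222; exercise value = 0.0000 ≤ continuation, so V_u = 3.6222
Node d (S = 33): continuation = e^(−0.05)·[0.9025·22.7000 + 0.0975·39.2000] = 23.1225; exercise value = 26.0000 > continuation, so V_d = 26.0000 (exercise)
Node 0 (S = 55): continuation = e^(−0.05)·[0.9025·3.6222 + 0.0975·26.0000] = 5.5200; exercise value = 4.0000 ≤ continuation, so V_0 = 5.5200

$5.52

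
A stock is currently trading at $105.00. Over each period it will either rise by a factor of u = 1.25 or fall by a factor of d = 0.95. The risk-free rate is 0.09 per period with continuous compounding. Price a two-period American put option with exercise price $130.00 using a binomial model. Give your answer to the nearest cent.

$25.00

Risk-neutral probability p = (e^0.09 − 0.95)/(1.25 − 0.95) = 0.1442/0.3000 = 0.4806
Terminal stock prices: S_uu = 164.1, S_ud = 124.7, S_dd = 94.76
Terminal payoffs (K − S): max(-34.06, 0) = 0, max(5.312, 0) = 5.312, max(35.24, 0) = 35.24
Node u (S = 131.2): continuation = e^(−0.09)·[0.4806·0.0000 + 0.5194·5.3125] = 2.5219; exercise value = 0.0000 ≤ continuation, so V_u = 2.5219
Node d (S = 99.75): continuation = e^(−0.09)·[0.4806·5.3125 + 0.5194·35.2375] = 19.0611; exercise value = 30.2500 > continuation, so V_d = 30.2500 (exercise)
Node 0 (S = 105): continuation = e^(−0.09)·[0.4806·2.5219 + 0.5194·30.2500] = 15.4677; exercise value = 25.0000 > continuation, so V_0 = 25.0000 (exercise)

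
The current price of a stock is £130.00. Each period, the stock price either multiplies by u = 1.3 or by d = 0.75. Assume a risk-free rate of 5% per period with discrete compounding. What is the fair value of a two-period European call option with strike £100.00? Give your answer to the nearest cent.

£44.33

Risk-neutral probability p = (1 + 0.05 − 0.75)/(1.3 − 0.75) = 0.3000/0.5500 = 0.5455
Terminal stock prices: S_uu = 219.7, S_ud = 126.8, S_dd = 73.12
Terminal payoffs (S − K): max(119.7, 0) = 119.7, max(26.75, 0) = 26.75, max(-26.88, 0) = 0
Node u (S = 169): V_u = 1/1.05·[0.5455·119.7000 + 0.4545·26.7500] = 73.7619
Node d (S = 97.5): V_d = 1/1.05·[0.5455·26.7500 + 0.4545·0.0000] = 13.8961
Node 0 (S = 130): V_0 = 1/1.05·[0.5455·73.7619 + 0.4545·13.8961] = 44.3335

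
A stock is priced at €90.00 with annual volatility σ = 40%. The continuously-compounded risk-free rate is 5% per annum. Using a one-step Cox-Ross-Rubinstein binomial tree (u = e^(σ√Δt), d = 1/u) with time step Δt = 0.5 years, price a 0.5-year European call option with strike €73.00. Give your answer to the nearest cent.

€21.46

CRR parameters: u = e^(σ√Δt) = e^(0.4·√0.5) = 1.3269, d = 1/u = 0.7536
Per-period rate: rΔt = 0.05·0.5 = 0.025, so R = e^0.025 = 1.0253
Risk-neutral probability p = (e^0.025 − 0.7536)/(1.3269 − 0.7536) = 0.2717/0.5733 = 0.4739
Terminal stock prices: S_u = 119.4, S_d = 67.83
Terminal payoffs (S − K): max(46.42, 0) = 46.42, max(-5.173, 0) = 0
Node 0 (S = 90): V_0 = e^(−0.025)·[0.4739·46.4207 + 0.5261·0.0000] = 21.4564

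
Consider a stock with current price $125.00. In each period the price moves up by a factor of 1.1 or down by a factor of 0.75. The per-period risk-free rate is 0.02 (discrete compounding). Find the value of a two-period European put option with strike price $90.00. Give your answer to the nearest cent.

$0.99

Risk-neutral probability p = (1 + 0.02 − 0.75)/(1.1 − 0.75) = 0.2700/0.3500 = 0.7714
Terminal stock prices: S_uu = 151.3, S_ud = 103.1, S_dd = 70.31
Terminal payoffs (K − S): max(-61.25, 0) = 0, max(-13.12, 0) = 0, max(19.69, 0) = 19.69
Node u (S = 137.5): V_u = 1/1.02·[0.7714·0.0000 + 0.2286·0.0000] = 0.0000
Node d (S = 93.75): V_d = 1/1.02·[0.7714·0.0000 + 0.2286·19.6875] = 4.4118
Node 0 (S = 125): V_0 = 1/1.02·[0.7714·0.0000 + 0.2286·4.4118] = 0.9886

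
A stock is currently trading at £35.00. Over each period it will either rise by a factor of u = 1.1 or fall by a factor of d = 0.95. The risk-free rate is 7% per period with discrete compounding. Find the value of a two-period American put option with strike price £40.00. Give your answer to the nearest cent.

£5.00

Risk-neutral probability p = (1 + 0.07 − 0.95)/(1.1 − 0.95) = 0.1200/0.1500 = 0.8000
Terminal stock prices: S_uu = 42.35, S_ud = 36.57, S_dd = 31.59
Terminal payoffs (K − S): max(-2.35, 0) = 0, max(3.425, 0) = 3.425, max(8.413, 0) = 8.413
Node u (S = 38.5): continuation = 1/1.07·[0.8000·0.0000 + 0.2000·3.4250] = 0.6402; exercise value = 1.5000 > continuation, so V_u = 1.5000 (exercise)
Node d (S = 33.25): continuation = 1/1.07·[0.8000·3.4250 + 0.2000·8.4125] = 4.1332; exercise value = 6.7500 > continuation, so V_d = 6.7500 (exercise)
Node 0 (S = 35): continuation = 1/1.07·[0.8000·1.5000 + 0.2000·6.7500] = 2.3832; exercise value = 5.0000 > continuation, so V_0 = 5.0000 (exercise)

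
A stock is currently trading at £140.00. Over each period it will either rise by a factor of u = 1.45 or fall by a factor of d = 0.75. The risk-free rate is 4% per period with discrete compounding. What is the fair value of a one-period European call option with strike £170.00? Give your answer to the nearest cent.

Risk-neutral probability p = (1 + 0.04 − 0.75)/(1.45 − 0.75) = 0.2900/0.7000 = 0.4143
Terminal stock prices: S_u = 203, S_d = 105
Terminal payoffs (S − K): max(33, 0) = 33, max(-65, 0) = 0
Node 0 (S = 140): V_0 = 1/1.04·[0.4143·33.0000 + 0.5857·0.0000] = 13.1456

£13.15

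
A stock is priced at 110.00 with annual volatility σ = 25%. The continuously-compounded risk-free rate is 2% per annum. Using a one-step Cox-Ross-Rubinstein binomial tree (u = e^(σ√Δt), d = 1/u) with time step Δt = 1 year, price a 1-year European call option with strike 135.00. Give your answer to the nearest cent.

2.92

CRR parameters: u = e^(σ√Δt) = e^(0.25·√1) = 1.2840, d = 1/u = 0.7788
Per-period rate: rΔt = 0.02·1 = 0.02, so R = e^0.02 = 1.0202
Risk-neutral probability p = (e^0.02 − 0.7788)/(1.2840 − 0.7788) = 0.2414/0.5052 = 0.4778
Terminal stock prices: S_u = 141.2, S_d = 85.67
Terminal payoffs (S − K): max(6.243, 0) = 6.243, max(-49.33, 0) = 0
Node 0 (S = 110): V_0 = e^(−0.02)·[0.4778·6.2428 + 0.5222·0.0000] = 2.9238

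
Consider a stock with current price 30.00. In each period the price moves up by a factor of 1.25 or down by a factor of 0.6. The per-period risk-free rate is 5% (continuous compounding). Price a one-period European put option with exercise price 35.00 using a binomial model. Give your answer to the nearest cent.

Risk-neutral probability p = (e^0.05 − 0.6)/(1.25 − 0.6) = 0.4513/0.6500 = 0.6943
Terminal stock prices: S_u = 37.5, S_d = 18
Terminal payoffs (K − S): max(-2.5, 0) = 0, max(17, 0) = 17
Node 0 (S = 30): V_0 = e^(−0.05)·[0.6943·0.0000 + 0.3057·17.0000] = 4.9440

4.94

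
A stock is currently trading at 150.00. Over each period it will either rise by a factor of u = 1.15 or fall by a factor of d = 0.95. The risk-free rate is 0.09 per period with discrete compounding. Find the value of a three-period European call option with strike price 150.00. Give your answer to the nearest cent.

Risk-neutral probability p = (1 + 0.09 − 0.95)/(1.15 − 0.95) = 0.1400/0.2000 = 0.7000
Terminal stock prices: S_uuu = 228.1, S_uud = 188.5, S_udd = 155.7, S_ddd = 128.6
Terminal payoffs (S − K): max(78.13, 0) = 78.13, max(38.46, 0) = 38.46, max(5.681, 0) = 5.681, max(-21.39, 0) = 0
Node uu (S = 198.4): V_uu = 1/1.09·[0.7000·78.1312 + 0.3000·38.4562] = 60.7603
Node ud (S = 163.9): V_ud = 1/1.09·[0.7000·38.4562 + 0.3000·5.6813] = 26.2603
Node dd (S = 135.4): V_dd = 1/1.09·[0.7000·5.6813 + 0.3000·0.0000] = 3.6485
Node u (S = 172.5): V_u = 1/1.09·[0.7000·60.7603 + 0.3000·26.2603] = 46.2480
Node d (S = 142.5): V_d = 1/1.09·[0.7000·26.2603 + 0.3000·3.6485] = 17.8686
Node 0 (S = 150): V_0 = 1/1.09·[0.7000·46.2480 + 0.3000·17.8686] = 34.6185

34.62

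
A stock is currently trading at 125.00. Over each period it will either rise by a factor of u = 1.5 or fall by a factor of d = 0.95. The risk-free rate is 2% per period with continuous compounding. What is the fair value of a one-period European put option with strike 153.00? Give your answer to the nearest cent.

Risk-neutral probability p = (e^0.02 − 0.95)/(1.5 − 0.95) = 0.0702/0.5500 = 0.1276
Terminal stock prices: S_u = 187.5, S_d = 118.8
Terminal payoffs (K − S): max(-34.5, 0) = 0, max(34.25, 0) = 34.25
Node 0 (S = 125): V_0 = e^(−0.02)·[0.1276·0.0000 + 0.8724·34.2500] = 29.2867

29.29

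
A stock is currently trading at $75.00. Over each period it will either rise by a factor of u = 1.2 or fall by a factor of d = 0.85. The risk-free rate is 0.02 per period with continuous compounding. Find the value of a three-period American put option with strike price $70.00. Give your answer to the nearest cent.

Risk-neutral probability p = (e^0.02 − 0.85)/(1.2 − 0.85) = 0.1702/0.3500 = 0.4863
Terminal stock prices: S_uuu = 129.6, S_uud = 91.8, S_udd = 65.02, S_ddd = 46.06
Terminal payoffs (K − S): max(-59.6, 0) = 0, max(-21.8, 0) = 0, max(4.975, 0) = 4.975, max(23.94, 0) = 23.94
Node uu (S = 108): continuation = e^(−0.02)·[0.4863·0.0000 + 0.5137·0.0000] = 0.0000; exercise value = 0.0000 ≤ continuation, so V_uu = 0.0000
Node ud (S = 76.5): continuation = e^(−0.02)·[0.4863·0.0000 + 0.5137·4.9750] = 2.5051; exercise value = 0.0000 ≤ continuation, so V_ud = 2.5051
Node dd (S = 54.19): continuation = e^(−0.02)·[0.4863·4.9750 + 0.5137·23.9406] = 14.4264; exercise value = 15.8125 > continuation, so V_dd = 15.8125 (exercise)
Node u (S = 90): continuation = e^(−0.02)·[0.4863·0.0000 + 0.5137·2.5051] = 1.2614; exercise value = 0.0000 ≤ continuation, so V_u = 1.2614
Node d (S = 63.75): continuation = e^(−0.02)·[0.4863·2.5051 + 0.5137·15.8125] = 9.1563; exercise value = 6.2500 ≤ continuation, so V_d = 9.1563
Node 0 (S = 75): continuation = e^(−0.02)·[0.4863·1.2614 + 0.5137·9.1563] = 5.2118; exercise value = 0.0000 ≤ continuation, so V_0 = 5.2118

$5.21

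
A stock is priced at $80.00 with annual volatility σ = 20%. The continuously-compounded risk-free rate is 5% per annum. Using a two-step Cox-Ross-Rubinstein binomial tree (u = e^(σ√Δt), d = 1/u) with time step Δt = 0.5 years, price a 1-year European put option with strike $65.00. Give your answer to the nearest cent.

$0.89

CRR parameters: u = e^(σ√Δt) = e^(0.2·√0.5) = 1.1519, d = 1/u = 0.8681
Per-period rate: rΔt = 0.05·0.5 = 0.025, so R = e^0.025 = 1.0253
Risk-neutral probability p = (e^0.025 − 0.8681)/(1.1519 − 0.8681) = 0.1572/0.2838 = 0.5539
Terminal stock prices: S_uu = 106.2, S_ud = 80, S_dd = 60.29
Terminal payoffs (K − S): max(-41.15, 0) = 0, max(-15, 0) = 0, max(4.709, 0) = 4.709
Node u (S = 92.15): V_u = e^(−0.025)·[0.5539·0.0000 + 0.4461·0.0000] = 0.0000
Node d (S = 69.45): V_d = e^(−0.025)·[0.5539·0.0000 + 0.4461·4.7089] = 2.0488
Node 0 (S = 80): V_0 = e^(−0.025)·[0.5539·0.0000 + 0.4461·2.0488] = 0.8914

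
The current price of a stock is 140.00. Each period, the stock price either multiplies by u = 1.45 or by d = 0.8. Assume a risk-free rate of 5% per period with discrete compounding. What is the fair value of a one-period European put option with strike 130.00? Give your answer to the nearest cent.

Risk-neutral probability p = (1 + 0.05 − 0.8)/(1.45 − 0.8) = 0.2500/0.6500 = 0.3846
Terminal stock prices: S_u = 203, S_d = 112
Terminal payoffs (K − S): max(-73, 0) = 0, max(18, 0) = 18
Node 0 (S = 140): V_0 = 1/1.05·[0.3846·0.0000 + 0.6154·18.0000] = 10.5495

10.55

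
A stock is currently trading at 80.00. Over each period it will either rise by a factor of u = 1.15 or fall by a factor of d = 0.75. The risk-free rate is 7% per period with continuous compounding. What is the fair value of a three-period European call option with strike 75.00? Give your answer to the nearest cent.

Risk-neutral probability p = (e^0.07 − 0.75)/(1.15 − 0.75) = 0.3225/0.4000 = 0.8063
Terminal stock prices: S_uuu = 121.7, S_uud = 79.35, S_udd = 51.75, S_ddd = 33.75
Terminal payoffs (S − K): max(46.67, 0) = 46.67, max(4.35, 0) = 4.35, max(-23.25, 0) = 0, max(-41.25, 0) = 0
Node uu (S = 105.8): V_uu = e^(−0.07)·[0.8063·46.6700 + 0.1937·4.3500] = 35.8705
Node ud (S = 69): V_ud = e^(−0.07)·[0.8063·4.3500 + 0.1937·0.0000] = 3.2702
Node dd (S = 45): V_dd = e^(−0.07)·[0.8063·0.0000 + 0.1937·0.0000] = 0.0000
Node u (S = 92): V_u = e^(−0.07)·[0.8063·35.8705 + 0.1937·3.2702] = 27.5567
Node d (S = 60): V_d = e^(−0.07)·[0.8063·3.2702 + 0.1937·0.0000] = 2.4584
Node 0 (S = 80): V_0 = e^(−0.07)·[0.8063·27.5567 + 0.1937·2.4584] = 21.1602

21.16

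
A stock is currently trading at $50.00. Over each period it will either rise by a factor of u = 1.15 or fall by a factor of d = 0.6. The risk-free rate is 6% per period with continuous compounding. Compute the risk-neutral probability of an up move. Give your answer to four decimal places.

p = 0.8397

Risk-neutral probability p = (e^0.06 − 0.6)/(1.15 − 0.6) = 0.4618/0.5500 = 0.8397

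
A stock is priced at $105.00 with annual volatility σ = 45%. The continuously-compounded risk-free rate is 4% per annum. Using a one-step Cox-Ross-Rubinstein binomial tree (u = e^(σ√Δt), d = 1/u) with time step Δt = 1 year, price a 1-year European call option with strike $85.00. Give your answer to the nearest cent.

CRR parameters: u = e^(σ√Δt) = e^(0.45·√1) = 1.5683, d = 1/u = 0.6376
Per-period rate: rΔt = 0.04·1 = 0.04, so R = e^0.04 = 1.0408
Risk-neutral probability p = (e^0.04 − 0.6376)/(1.5683 − 0.6376) = 0.4032/0.9307 = 0.4332
Terminal stock prices: S_u = 164.7, S_d = 66.95
Terminal payoffs (S − K): max(79.67, 0) = 79.67, max(-18.05, 0) = 0
Node 0 (S = 105): V_0 = e^(−0.04)·[0.4332·79.6728 + 0.5668·0.0000] = 33.1618

$33.16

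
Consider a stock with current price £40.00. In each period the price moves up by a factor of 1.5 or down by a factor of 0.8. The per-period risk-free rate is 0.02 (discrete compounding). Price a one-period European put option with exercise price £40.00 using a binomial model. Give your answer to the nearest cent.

£5.38

Risk-neutral probability p = (1 + 0.02 − 0.8)/(1.5 − 0.8) = 0.2200/0.7000 = 0.3143
Terminal stock prices: S_u = 60, S_d = 32
Terminal payoffs (K − S): max(-20, 0) = 0, max(8, 0) = 8
Node 0 (S = 40): V_0 = 1/1.02·[0.3143·0.0000 + 0.6857·8.0000] = 5.3782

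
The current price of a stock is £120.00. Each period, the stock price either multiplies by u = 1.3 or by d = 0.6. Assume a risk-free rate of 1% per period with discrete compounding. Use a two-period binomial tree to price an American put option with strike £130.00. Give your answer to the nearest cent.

Risk-neutral probability p = (1 + 0.01 − 0.6)/(1.3 − 0.6) = 0.4100/0.7000 = 0.5857
Terminal stock prices: S_uu = 202.8, S_ud = 93.6, S_dd = 43.2
Terminal payoffs (K − S): max(-72.8, 0) = 0, max(36.4, 0) = 36.4, max(86.8, 0) = 86.8
Node u (S = 156): continuation = 1/1.01·[0.5857·0.0000 + 0.4143·36.4000] = 14.9307; exercise value = 0.0000 ≤ continuation, so V_u = 14.9307
Node d (S = 72): continuation = 1/1.01·[0.5857·36.4000 + 0.4143·86.8000] = 56.7129; exercise value = 58.0000 > continuation, so V_d = 58.0000 (exercise)
Node 0 (S = 120): continuation = 1/1.01·[0.5857·14.9307 + 0.4143·58.0000] = 32.4492; exercise value = 10.0000 ≤ continuation, so V_0 = 32.4492

£32.45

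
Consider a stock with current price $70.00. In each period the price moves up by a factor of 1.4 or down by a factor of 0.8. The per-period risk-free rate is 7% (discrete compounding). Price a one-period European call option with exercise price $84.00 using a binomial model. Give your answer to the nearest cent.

$5.89

Risk-neutral probability p = (1 + 0.07 − 0.8)/(1.4 − 0.8) = 0.2700/0.6000 = 0.4500
Terminal stock prices: S_u = 98, S_d = 56
Terminal payoffs (S − K): max(14, 0) = 14, max(-28, 0) = 0
Node 0 (S = 70): V_0 = 1/1.07·[0.4500·14.0000 + 0.5500·0.0000] = 5.8879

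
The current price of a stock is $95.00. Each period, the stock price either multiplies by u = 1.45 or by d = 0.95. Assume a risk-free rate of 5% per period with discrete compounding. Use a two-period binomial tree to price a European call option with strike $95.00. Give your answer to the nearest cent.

Risk-neutral probability p = (1 + 0.05 − 0.95)/(1.45 − 0.95) = 0.1000/0.5000 = 0.2000
Terminal stock prices: S_uu = 199.7, S_ud = 130.9, S_dd = 85.74
Terminal payoffs (S − K): max(104.7, 0) = 104.7, max(35.86, 0) = 35.86, max(-9.263, 0) = 0
Node u (S = 137.8): V_u = 1/1.05·[0.2000·104.7375 + 0.8000·35.8625] = 47.2738
Node d (S = 90.25): V_d = 1/1.05·[0.2000·35.8625 + 0.8000·0.0000] = 6.8310
Node 0 (S = 95): V_0 = 1/1.05·[0.2000·47.2738 + 0.8000·6.8310] = 14.2091

$14.21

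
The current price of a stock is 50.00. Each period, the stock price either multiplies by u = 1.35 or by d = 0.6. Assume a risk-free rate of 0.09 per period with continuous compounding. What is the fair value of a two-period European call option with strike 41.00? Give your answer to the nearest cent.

Risk-neutral probability p = (e^0.09 − 0.6)/(1.35 − 0.6) = 0.4942/0.7500 = 0.6589
Terminal stock prices: S_uu = 91.13, S_ud = 40.5, S_dd = 18
Terminal payoffs (S − K): max(50.13, 0) = 50.13, max(-0.5, 0) = 0, max(-23, 0) = 0
Node u (S = 67.5): V_u = e^(−0.09)·[0.6589·50.1250 + 0.3411·0.0000] = 30.1847
Node d (S = 30): V_d = e^(−0.09)·[0.6589·0.0000 + 0.3411·0.0000] = 0.0000
Node 0 (S = 50): V_0 = e^(−0.09)·[0.6589·30.1847 + 0.3411·0.0000] = 18.1769

18.18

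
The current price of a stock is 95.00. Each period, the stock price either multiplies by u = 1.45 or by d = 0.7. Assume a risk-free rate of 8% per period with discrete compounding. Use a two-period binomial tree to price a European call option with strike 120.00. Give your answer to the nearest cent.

17.55

Risk-neutral probability p = (1 + 0.08 − 0.7)/(1.45 − 0.7) = 0.3800/0.7500 = 0.5067
Terminal stock prices: S_uu = 199.7, S_ud = 96.42, S_dd = 46.55
Terminal payoffs (S − K): max(79.74, 0) = 79.74, max(-23.58, 0) = 0, max(-73.45, 0) = 0
Node u (S = 137.8): V_u = 1/1.08·[0.5067·79.7375 + 0.4933·0.0000] = 37.4077
Node d (S = 66.5): V_d = 1/1.08·[0.5067·0.0000 + 0.4933·0.0000] = 0.0000
Node 0 (S = 95): V_0 = 1/1.08·[0.5067·37.4077 + 0.4933·0.0000] = 17.5493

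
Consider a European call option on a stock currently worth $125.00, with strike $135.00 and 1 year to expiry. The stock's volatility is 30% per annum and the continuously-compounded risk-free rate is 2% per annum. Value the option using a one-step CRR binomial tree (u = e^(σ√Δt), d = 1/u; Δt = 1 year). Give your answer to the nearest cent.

CRR parameters: u = e^(σ√Δt) = e^(0.3·√1) = 1.3499, d = 1/u = 0.7408
Per-period rate: rΔt = 0.02·1 = 0.02, so R = e^0.02 = 1.0202
Risk-neutral probability p = (e^0.02 − 0.7408)/(1.3499 − 0.7408) = 0.2794/0.6090 = 0.4587
Terminal stock prices: S_u = 168.7, S_d = 92.6
Terminal payoffs (S − K): max(33.73, 0) = 33.73, max(-42.4, 0) = 0
Node 0 (S = 125): V_0 = e^(−0.02)·[0.4587·33.7324 + 0.5413·0.0000] = 15.1675

$15.17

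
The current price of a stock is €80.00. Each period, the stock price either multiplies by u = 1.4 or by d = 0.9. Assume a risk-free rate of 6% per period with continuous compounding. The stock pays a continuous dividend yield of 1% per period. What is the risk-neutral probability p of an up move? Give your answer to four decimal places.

Per-period risk-free factor R = e^0.06 = 1.0618; dividend-adjusted growth = e^(0.06−0.01) = 1.0513.
Risk-neutral probability p = (1.0513 − 0.9)/(1.4 − 0.9) = 0.1513/0.5000 = 0.3025

p = 0.3025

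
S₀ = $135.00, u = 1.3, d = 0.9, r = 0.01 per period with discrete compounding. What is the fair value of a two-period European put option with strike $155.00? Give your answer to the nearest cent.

$23.52

Risk-neutral probability p = (1 + 0.01 − 0.9)/(1.3 − 0.9) = 0.1100/0.4000 = 0.2750
Terminal stock prices: S_uu = 228.2, S_ud = 158, S_dd = 109.4
Terminal payoffs (K − S): max(-73.15, 0) = 0, max(-2.95, 0) = 0, max(45.65, 0) = 45.65
Node u (S = 175.5): V_u = 1/1.01·[0.2750·0.0000 + 0.7250·0.0000] = 0.0000
Node d (S = 121.5): V_d = 1/1.01·[0.2750·0.0000 + 0.7250·45.6500] = 32.7686
Node 0 (S = 135): V_0 = 1/1.01·[0.2750·0.0000 + 0.7250·32.7686] = 23.5220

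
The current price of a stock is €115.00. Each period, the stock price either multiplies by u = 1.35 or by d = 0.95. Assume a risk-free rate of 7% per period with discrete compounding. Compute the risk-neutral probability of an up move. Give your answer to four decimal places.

p = 0.3000

Risk-neutral probability p = (1 + 0.07 − 0.95)/(1.35 − 0.95) = 0.1200/0.4000 = 0.3000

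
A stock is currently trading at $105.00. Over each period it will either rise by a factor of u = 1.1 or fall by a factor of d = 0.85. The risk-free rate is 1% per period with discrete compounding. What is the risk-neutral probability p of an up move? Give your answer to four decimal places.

Risk-neutral probability p = (1 + 0.01 − 0.85)/(1.1 − 0.85) = 0.1600/0.2500 = 0.6400

p = 0.6400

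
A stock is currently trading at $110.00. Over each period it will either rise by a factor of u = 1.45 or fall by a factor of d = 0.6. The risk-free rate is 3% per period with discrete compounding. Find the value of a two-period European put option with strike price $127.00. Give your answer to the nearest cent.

Risk-neutral probability p = (1 + 0.03 − 0.6)/(1.45 − 0.6) = 0.4300/0.8500 = 0.5059
Terminal stock prices: S_uu = 231.3, S_ud = 95.7, S_dd = 39.6
Terminal payoffs (K − S): max(-104.3, 0) = 0, max(31.3, 0) = 31.3, max(87.4, 0) = 87.4
Node u (S = 159.5): V_u = 1/1.03·[0.5059·0.0000 + 0.4941·31.3000] = 15.0154
Node d (S = 66): V_d = 1/1.03·[0.5059·31.3000 + 0.4941·87.4000] = 57.3010
Node 0 (S = 110): V_0 = 1/1.03·[0.5059·15.0154 + 0.4941·57.3010] = 34.8636

$34.86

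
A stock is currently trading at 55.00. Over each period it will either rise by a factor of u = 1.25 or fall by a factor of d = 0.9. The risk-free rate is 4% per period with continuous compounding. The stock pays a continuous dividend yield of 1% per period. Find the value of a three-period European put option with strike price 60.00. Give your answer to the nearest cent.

Per-period risk-free factor R = e^0.04 = 1.0408; dividend-adjusted growth = e^(0.04−0.01) = 1.0305.
Risk-neutral probability p = (1.0305 − 0.9)/(1.25 − 0.9) = 0.1305/0.3500 = 0.3727
Terminal stock prices: S_uuu = 107.4, S_uud = 77.34, S_udd = 55.69, S_ddd = 40.1
Terminal payoffs (K − S): max(-47.42, 0) = 0, max(-17.34, 0) = 0, max(4.312, 0) = 4.312, max(19.9, 0) = 19.9
Node uu (S = 85.94): V_uu = e^(−0.04)·[0.3727·0.0000 + 0.6273·0.0000] = 0.0000
Node ud (S = 61.88): V_ud = e^(−0.04)·[0.3727·0.0000 + 0.6273·4.3125] = 2.5990
Node dd (S = 44.55): V_dd = e^(−0.04)·[0.3727·4.3125 + 0.6273·19.9050] = 13.5406
Node u (S = 68.75): V_u = e^(−0.04)·[0.3727·0.0000 + 0.6273·2.5990] = 1.5664
Node d (S = 49.5): V_d = e^(−0.04)·[0.3727·2.5990 + 0.6273·13.5406] = 9.0914
Node 0 (S = 55): V_0 = e^(−0.04)·[0.3727·1.5664 + 0.6273·9.0914] = 6.0401

6.04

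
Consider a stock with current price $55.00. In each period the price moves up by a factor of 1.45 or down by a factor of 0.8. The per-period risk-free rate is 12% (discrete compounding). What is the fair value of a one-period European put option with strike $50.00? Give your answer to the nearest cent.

Risk-neutral probability p = (1 + 0.12 − 0.8)/(1.45 − 0.8) = 0.3200/0.6500 = 0.4923
Terminal stock prices: S_u = 79.75, S_d = 44
Terminal payoffs (K − S): max(-29.75, 0) = 0, max(6, 0) = 6
Node 0 (S = 55): V_0 = 1/1.12·[0.4923·0.0000 + 0.5077·6.0000] = 2.7198

$2.72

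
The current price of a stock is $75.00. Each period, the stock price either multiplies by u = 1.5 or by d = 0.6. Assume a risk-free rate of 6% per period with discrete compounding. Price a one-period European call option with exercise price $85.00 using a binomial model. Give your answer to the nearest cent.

$13.26

Risk-neutral probability p = (1 + 0.06 − 0.6)/(1.5 − 0.6) = 0.4600/0.9000 = 0.5111
Terminal stock prices: S_u = 112.5, S_d = 45
Terminal payoffs (S − K): max(27.5, 0) = 27.5, max(-40, 0) = 0
Node 0 (S = 75): V_0 = 1/1.06·[0.5111·27.5000 + 0.4889·0.0000] = 13.2600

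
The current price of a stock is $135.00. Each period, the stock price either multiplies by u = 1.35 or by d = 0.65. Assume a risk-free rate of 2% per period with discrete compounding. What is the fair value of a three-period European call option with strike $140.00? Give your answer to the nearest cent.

$34.16

Risk-neutral probability p = (1 + 0.02 − 0.65)/(1.35 − 0.65) = 0.3700/0.7000 = 0.5286
Terminal stock prices: S_uuu = 332.2, S_uud = 159.9, S_udd = 77, S_ddd = 37.07
Terminal payoffs (S − K): max(192.2, 0) = 192.2, max(19.92, 0) = 19.92, max(-63, 0) = 0, max(-102.9, 0) = 0
Node uu (S = 246): V_uu = 1/1.02·[0.5286·192.1506 + 0.4714·19.9244] = 108.7826
Node ud (S = 118.5): V_ud = 1/1.02·[0.5286·19.9244 + 0.4714·0.0000] = 10.3250
Node dd (S = 57.04): V_dd = 1/1.02·[0.5286·0.0000 + 0.4714·0.0000] = 0.0000
Node u (S = 182.2): V_u = 1/1.02·[0.5286·108.7826 + 0.4714·10.3250] = 61.1440
Node d (S = 87.75): V_d = 1/1.02·[0.5286·10.3250 + 0.4714·0.0000] = 5.3505
Node 0 (S = 135): V_0 = 1/1.02·[0.5286·61.1440 + 0.4714·5.3505] = 34.1582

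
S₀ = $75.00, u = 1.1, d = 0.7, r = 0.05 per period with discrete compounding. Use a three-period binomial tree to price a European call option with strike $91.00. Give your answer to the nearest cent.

$5.11

Risk-neutral probability p = (1 + 0.05 − 0.7)/(1.1 − 0.7) = 0.3500/0.4000 = 0.8750
Terminal stock prices: S_uuu = 99.83, S_uud = 63.53, S_udd = 40.42, S_ddd = 25.72
Terminal payoffs (S − K): max(8.825, 0) = 8.825, max(-27.47, 0) = 0, max(-50.58, 0) = 0, max(-65.28, 0) = 0
Node uu (S = 90.75): V_uu = 1/1.05·[0.8750·8.8250 + 0.1250·0.0000] = 7.3542
Node ud (S = 57.75): V_ud = 1/1.05·[0.8750·0.0000 + 0.1250·0.0000] = 0.0000
Node dd (S = 36.75): V_dd = 1/1.05·[0.8750·0.0000 + 0.1250·0.0000] = 0.0000
Node u (S = 82.5): V_u = 1/1.05·[0.8750·7.3542 + 0.1250·0.0000] = 6.1285
Node d (S = 52.5): V_d = 1/1.05·[0.8750·0.0000 + 0.1250·0.0000] = 0.0000
Node 0 (S = 75): V_0 = 1/1.05·[0.8750·6.1285 + 0.1250·0.0000] = 5.1071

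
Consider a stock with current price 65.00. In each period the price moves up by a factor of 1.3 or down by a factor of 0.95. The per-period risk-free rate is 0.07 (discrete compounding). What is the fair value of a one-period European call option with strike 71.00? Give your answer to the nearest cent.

4.33

Risk-neutral probability p = (1 + 0.07 − 0.95)/(1.3 − 0.95) = 0.1200/0.3500 = 0.3429
Terminal stock prices: S_u = 84.5, S_d = 61.75
Terminal payoffs (S − K): max(13.5, 0) = 13.5, max(-9.25, 0) = 0
Node 0 (S = 65): V_0 = 1/1.07·[0.3429·13.5000 + 0.6571·0.0000] = 4.3258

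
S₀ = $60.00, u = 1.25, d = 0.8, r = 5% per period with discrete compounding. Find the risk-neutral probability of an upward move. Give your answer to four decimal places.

p = 0.5556

Risk-neutral probability p = (1 + 0.05 − 0.8)/(1.25 − 0.8) = 0.2500/0.4500 = 0.5556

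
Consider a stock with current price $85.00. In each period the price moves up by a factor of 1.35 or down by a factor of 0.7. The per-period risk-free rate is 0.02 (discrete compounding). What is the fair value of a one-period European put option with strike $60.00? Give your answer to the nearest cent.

Risk-neutral probability p = (1 + 0.02 − 0.7)/(1.35 − 0.7) = 0.3200/0.6500 = 0.4923
Terminal stock prices: S_u = 114.8, S_d = 59.5
Terminal payoffs (K − S): max(-54.75, 0) = 0, max(0.5, 0) = 0.5
Node 0 (S = 85): V_0 = 1/1.02·[0.4923·0.0000 + 0.5077·0.5000] = 0.2489

$0.25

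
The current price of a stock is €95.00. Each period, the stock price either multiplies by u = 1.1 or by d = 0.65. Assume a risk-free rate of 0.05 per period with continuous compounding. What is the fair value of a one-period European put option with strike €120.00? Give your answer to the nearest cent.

Risk-neutral probability p = (e^0.05 − 0.65)/(1.1 − 0.65) = 0.4013/0.4500 = 0.8917
Terminal stock prices: S_u = 104.5, S_d = 61.75
Terminal payoffs (K − S): max(15.5, 0) = 15.5, max(58.25, 0) = 58.25
Node 0 (S = 95): V_0 = e^(−0.05)·[0.8917·15.5000 + 0.1083·58.2500] = 19.1475

€19.15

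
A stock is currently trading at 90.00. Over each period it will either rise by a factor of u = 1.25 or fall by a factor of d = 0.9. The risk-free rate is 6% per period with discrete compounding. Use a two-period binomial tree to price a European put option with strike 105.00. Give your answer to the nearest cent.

Risk-neutral probability p = (1 + 0.06 − 0.9)/(1.25 − 0.9) = 0.1600/0.3500 = 0.4571
Terminal stock prices: S_uu = 140.6, S_ud = 101.2, S_dd = 72.9
Terminal payoffs (K − S): max(-35.62, 0) = 0, max(3.75, 0) = 3.75, max(32.1, 0) = 32.1
Node u (S = 112.5): V_u = 1/1.06·[0.4571·0.0000 + 0.5429·3.7500] = 1.9205
Node d (S = 81): V_d = 1/1.06·[0.4571·3.7500 + 0.5429·32.1000] = 18.0566
Node 0 (S = 90): V_0 = 1/1.06·[0.4571·1.9205 + 0.5429·18.0566] = 10.0756

10.08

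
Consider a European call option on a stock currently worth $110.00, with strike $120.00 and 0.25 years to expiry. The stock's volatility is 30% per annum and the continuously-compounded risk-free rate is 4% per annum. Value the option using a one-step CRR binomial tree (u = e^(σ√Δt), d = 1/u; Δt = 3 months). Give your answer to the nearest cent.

CRR parameters: u = e^(σ√Δt) = e^(0.3·√0.25) = 1.1618, d = 1/u = 0.8607
Per-period rate: rΔt = 0.04·0.25 = 0.01, so R = e^0.01 = 1.0101
Risk-neutral probability p = (e^0.01 − 0.8607)/(1.1618 − 0.8607) = 0.1493/0.3011 = 0.4959
Terminal stock prices: S_u = 127.8, S_d = 94.68
Terminal payoffs (S − K): max(7.802, 0) = 7.802, max(-25.32, 0) = 0
Node 0 (S = 110): V_0 = e^(−0.01)·[0.4959·7.8018 + 0.5041·0.0000] = 3.8308

$3.83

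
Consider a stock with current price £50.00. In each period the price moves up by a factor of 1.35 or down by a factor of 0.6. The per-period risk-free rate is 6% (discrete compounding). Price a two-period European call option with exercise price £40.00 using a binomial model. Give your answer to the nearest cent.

Risk-neutral probability p = (1 + 0.06 − 0.6)/(1.35 − 0.6) = 0.4600/0.7500 = 0.6133
Terminal stock prices: S_uu = 91.13, S_ud = 40.5, S_dd = 18
Terminal payoffs (S − K): max(51.13, 0) = 51.13, max(0.5, 0) = 0.5, max(-22, 0) = 0
Node u (S = 67.5): V_u = 1/1.06·[0.6133·51.1250 + 0.3867·0.5000] = 29.7642
Node d (S = 30): V_d = 1/1.06·[0.6133·0.5000 + 0.3867·0.0000] = 0.2893
Node 0 (S = 50): V_0 = 1/1.06·[0.6133·29.7642 + 0.3867·0.2893] = 17.3276

£17.33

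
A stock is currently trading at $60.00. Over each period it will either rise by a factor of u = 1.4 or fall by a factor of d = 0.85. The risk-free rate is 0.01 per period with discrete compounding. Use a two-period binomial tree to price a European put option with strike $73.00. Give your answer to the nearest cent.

Risk-neutral probability p = (1 + 0.01 − 0.85)/(1.4 − 0.85) = 0.1600/0.5500 = 0.2909
Terminal stock prices: S_uu = 117.6, S_ud = 71.4, S_dd = 43.35
Terminal payoffs (K − S): max(-44.6, 0) = 0, max(1.6, 0) = 1.6, max(29.65, 0) = 29.65
Node u (S = 84): V_u = 1/1.01·[0.2909·0.0000 + 0.7091·1.6000] = 1.1233
Node d (S = 51): V_d = 1/1.01·[0.2909·1.6000 + 0.7091·29.6500] = 21.2772
Node 0 (S = 60): V_0 = 1/1.01·[0.2909·1.1233 + 0.7091·21.2772] = 15.2617

$15.26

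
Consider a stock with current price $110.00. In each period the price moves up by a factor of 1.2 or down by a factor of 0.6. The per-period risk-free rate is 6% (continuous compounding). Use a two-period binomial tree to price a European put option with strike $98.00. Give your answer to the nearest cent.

Risk-neutral probability p = (e^0.06 − 0.6)/(1.2 − 0.6) = 0.4618/0.6000 = 0.7697
Terminal stock prices: S_uu = 158.4, S_ud = 79.2, S_dd = 39.6
Terminal payoffs (K − S): max(-60.4, 0) = 0, max(18.8, 0) = 18.8, max(58.4, 0) = 58.4
Node u (S = 132): V_u = e^(−0.06)·[0.7697·0.0000 + 0.2303·18.8000] = 4.0770
Node d (S = 66): V_d = e^(−0.06)·[0.7697·18.8000 + 0.2303·58.4000] = 26.2929
Node 0 (S = 110): V_0 = e^(−0.06)·[0.7697·4.0770 + 0.2303·26.2929] = 8.6574

$8.66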